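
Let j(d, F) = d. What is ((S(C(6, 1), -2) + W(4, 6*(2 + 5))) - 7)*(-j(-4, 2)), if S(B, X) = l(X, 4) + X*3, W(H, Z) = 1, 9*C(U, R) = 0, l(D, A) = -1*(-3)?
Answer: -36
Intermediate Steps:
l(D, A) = 3
C(U, R) = 0 (C(U, R) = (⅑)*0 = 0)
S(B, X) = 3 + 3*X (S(B, X) = 3 + X*3 = 3 + 3*X)
((S(C(6, 1), -2) + W(4, 6*(2 + 5))) - 7)*(-j(-4, 2)) = (((3 + 3*(-2)) + 1) - 7)*(-1*(-4)) = (((3 - 6) + 1) - 7)*4 = ((-3 + 1) - 7)*4 = (-2 - 7)*4 = -9*4 = -36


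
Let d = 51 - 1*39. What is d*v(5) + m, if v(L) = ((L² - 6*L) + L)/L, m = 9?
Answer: 9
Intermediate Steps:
d = 12 (d = 51 - 39 = 12)
v(L) = (L² - 5*L)/L
d*v(5) + m = 12*(-5 + 5) + 9 = 12*0 + 9 = 0 + 9 = 9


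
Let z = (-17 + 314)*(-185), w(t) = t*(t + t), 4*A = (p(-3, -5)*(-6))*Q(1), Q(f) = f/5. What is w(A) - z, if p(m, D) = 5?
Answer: 109899/2 ≈ 54950.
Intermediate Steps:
Q(f) = f/5 (Q(f) = f*(⅕) = f/5)
A = -3/2 (A = ((5*(-6))*((⅕)*1))/4 = (-30*⅕)/4 = (¼)*(-6) = -3/2 ≈ -1.5000)
w(t) = 2*t² (w(t) = t*(2*t) = 2*t²)
z = -54945 (z = 297*(-185) = -54945)
w(A) - z = 2*(-3/2)² - 1*(-54945) = 2*(9/4) + 54945 = 9/2 + 54945 = 109899/2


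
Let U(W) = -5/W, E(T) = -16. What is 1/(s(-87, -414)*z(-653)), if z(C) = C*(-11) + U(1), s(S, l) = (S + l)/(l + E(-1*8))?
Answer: 215/1798089 ≈ 0.00011957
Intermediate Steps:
s(S, l) = (S + l)/(-16 + l) (s(S, l) = (S + l)/(l - 16) = (S + l)/(-16 + l))
z(C) = -5 - 11*C (z(C) = C*(-11) - 5/1 = -11*C - 5*1 = -11*C - 5 = -5 - 11*C)
1/(s(-87, -414)*z(-653)) = 1/((((-87 - 414)/(-16 - 414)))*(-5 - 11*(-653))) = 1/(((-501/(-430)))*(-5 + 7183)) = 1/(-1/430*(-501)*7178) = (1/7178)/(501/430) = (430/501)*(1/7178) = 215/1798089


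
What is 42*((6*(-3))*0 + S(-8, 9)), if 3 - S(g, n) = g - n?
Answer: 840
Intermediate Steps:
S(g, n) = 3 + n - g (S(g, n) = 3 - (g - n) = 3 + (n - g) = 3 + n - g)
42*((6*(-3))*0 + S(-8, 9)) = 42*((6*(-3))*0 + (3 + 9 - 1*(-8))) = 42*(-18*0 + (3 + 9 + 8)) = 42*(0 + 20) = 42*20 = 840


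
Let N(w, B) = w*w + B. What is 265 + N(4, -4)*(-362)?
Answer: -4079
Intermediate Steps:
N(w, B) = B + w**2 (N(w, B) = w**2 + B = B + w**2)
265 + N(4, -4)*(-362) = 265 + (-4 + 4**2)*(-362) = 265 + (-4 + 16)*(-362) = 265 + 12*(-362) = 265 - 4344 = -4079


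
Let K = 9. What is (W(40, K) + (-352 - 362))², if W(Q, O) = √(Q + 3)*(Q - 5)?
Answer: 562471 - 49980*√43 ≈ 2.3473e+5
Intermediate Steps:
W(Q, O) = √(3 + Q)*(-5 + Q)
(W(40, K) + (-352 - 362))² = (√(3 + 40)*(-5 + 40) + (-352 - 362))² = (√43*35 - 714)² = (35*√43 - 714)² = (-714 + 35*√43)²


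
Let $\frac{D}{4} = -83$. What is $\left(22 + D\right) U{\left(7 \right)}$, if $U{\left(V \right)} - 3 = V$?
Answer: $-3100$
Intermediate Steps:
$D = -332$ ($D = 4 \left(-83\right) = -332$)
$U{\left(V \right)} = 3 + V$
$\left(22 + D\right) U{\left(7 \right)} = \left(22 - 332\right) \left(3 + 7\right) = \left(-310\right) 10 = -3100$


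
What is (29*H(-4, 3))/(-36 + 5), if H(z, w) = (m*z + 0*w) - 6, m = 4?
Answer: 638/31 ≈ 20.581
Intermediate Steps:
H(z, w) = -6 + 4*z (H(z, w) = (4*z + 0*w) - 6 = (4*z + 0) - 6 = 4*z - 6 = -6 + 4*z)
(29*H(-4, 3))/(-36 + 5) = (29*(-6 + 4*(-4)))/(-36 + 5) = (29*(-6 - 16))/(-31) = (29*(-22))*(-1/31) = -638*(-1/31) = 638/31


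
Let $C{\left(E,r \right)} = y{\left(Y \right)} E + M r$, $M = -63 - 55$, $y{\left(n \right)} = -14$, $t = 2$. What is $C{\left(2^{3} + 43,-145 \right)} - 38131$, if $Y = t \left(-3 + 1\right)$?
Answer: $-21735$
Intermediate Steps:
$Y = -4$ ($Y = 2 \left(-3 + 1\right) = 2 \left(-2\right) = -4$)
$M = -118$
$C{\left(E,r \right)} = - 118 r - 14 E$ ($C{\left(E,r \right)} = - 14 E - 118 r = - 118 r - 14 E$)
$C{\left(2^{3} + 43,-145 \right)} - 38131 = \left(\left(-118\right) \left(-145\right) - 14 \left(2^{3} + 43\right)\right) - 38131 = \left(17110 - 14 \left(8 + 43\right)\right) - 38131 = \left(17110 - 714\right) - 38131 = 16396 - 38131 = -21735$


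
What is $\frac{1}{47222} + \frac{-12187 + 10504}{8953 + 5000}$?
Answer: $- \frac{26486891}{219629522} \approx -0.1206$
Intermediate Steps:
$\frac{1}{47222} + \frac{-12187 + 10504}{8953 + 5000} = \frac{1}{47222} - \frac{1683}{13953} = \frac{1}{47222} - \frac{561}{4651} = - \frac{26486891}{219629522}$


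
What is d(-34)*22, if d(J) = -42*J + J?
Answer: 30668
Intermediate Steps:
d(J) = -41*J
d(-34)*22 = -41*(-34)*22 = 1394*22 = 30668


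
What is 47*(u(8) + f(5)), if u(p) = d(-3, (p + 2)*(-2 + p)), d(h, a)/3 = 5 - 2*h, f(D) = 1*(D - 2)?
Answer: 1692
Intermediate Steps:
f(D) = -2 + D (f(D) = 1*(-2 + D) = -2 + D)
d(h, a) = 15 - 6*h (d(h, a) = 3*(5 - 2*h) = 15 - 6*h)
u(p) = 33 (u(p) = 15 - 6*(-3) = 15 + 18 = 33)
47*(u(8) + f(5)) = 47*(33 + (-2 + 5)) = 47*(33 + 3) = 47*36 = 1692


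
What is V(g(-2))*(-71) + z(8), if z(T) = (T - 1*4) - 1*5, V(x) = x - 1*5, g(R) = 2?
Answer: 212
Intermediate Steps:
V(x) = -5 + x (V(x) = x - 5 = -5 + x)
z(T) = -9 + T (z(T) = (T - 4) - 5 = (-4 + T) - 5 = -9 + T)
V(g(-2))*(-71) + z(8) = (-5 + 2)*(-71) + (-9 + 8) = -3*(-71) - 1 = 213 - 1 = 212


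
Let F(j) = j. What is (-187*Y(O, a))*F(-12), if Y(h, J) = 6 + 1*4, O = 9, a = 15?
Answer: 22440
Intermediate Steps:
Y(h, J) = 10 (Y(h, J) = 6 + 4 = 10)
(-187*Y(O, a))*F(-12) = -187*10*(-12) = -1870*(-12) = 22440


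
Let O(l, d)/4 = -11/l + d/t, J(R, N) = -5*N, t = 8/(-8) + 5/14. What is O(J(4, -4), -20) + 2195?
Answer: 104276/45 ≈ 2317.2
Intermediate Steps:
t = -9/14 (t = 8*(-1/8) + 5*(1/14) = -1 + 5/14 = -9/14 ≈ -0.64286)
O(l, d) = -44/l - 56*d/9 (O(l, d) = 4*(-11/l + d/(-9/14)) = 4*(-11/l + d*(-14/9)) = 4*(-11/l - 14*d/9) = -44/l - 56*d/9)
O(J(4, -4), -20) + 2195 = (-44/((-5*(-4))) - 56/9*(-20)) + 2195 = (-44/20 + 1120/9) + 2195 = (-44*1/20 + 1120/9) + 2195 = (-11/5 + 1120/9) + 2195 = 5501/45 + 2195 = 104276/45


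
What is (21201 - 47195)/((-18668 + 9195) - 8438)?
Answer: 25994/17911 ≈ 1.4513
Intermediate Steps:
(21201 - 47195)/((-18668 + 9195) - 8438) = -25994/(-9473 - 8438) = -25994/(-17911) = -25994*(-1/17911) = 25994/17911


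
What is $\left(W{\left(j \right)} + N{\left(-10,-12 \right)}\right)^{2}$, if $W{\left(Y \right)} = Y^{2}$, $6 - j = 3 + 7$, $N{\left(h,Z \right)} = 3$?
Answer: $361$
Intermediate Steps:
$j = -4$ ($j = 6 - \left(3 + 7\right) = 6 - 10 = -4$)
$\left(W{\left(j \right)} + N{\left(-10,-12 \right)}\right)^{2} = \left(\left(-4\right)^{2} + 3\right)^{2} = \left(16 + 3\right)^{2} = 19^{2} = 361$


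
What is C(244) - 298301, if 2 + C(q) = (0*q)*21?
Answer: -298303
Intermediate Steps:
C(q) = -2 (C(q) = -2 + (0*q)*21 = -2 + 0*21 = -2 + 0 = -2)
C(244) - 298301 = -2 - 298301 = -298303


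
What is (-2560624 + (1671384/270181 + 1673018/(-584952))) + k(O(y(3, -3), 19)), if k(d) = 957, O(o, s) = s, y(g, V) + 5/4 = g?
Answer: -202268355902925397/79021458156 ≈ -2.5597e+6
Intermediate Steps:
y(g, V) = -5/4 + g
(-2560624 + (1671384/270181 + 1673018/(-584952))) + k(O(y(3, -3), 19)) = (-2560624 + (1671384/270181 + 1673018/(-584952))) + 957 = (-2560624 + (1671384*(1/270181) + 1673018*(-1/584952))) + 957 = (-2560624 + (1671384/270181 - 836509/292476)) + 957 = (-2560624 + 262830868655/79021458156) + 957 = -202343979438380689/79021458156 + 957 = -202268355902925397/79021458156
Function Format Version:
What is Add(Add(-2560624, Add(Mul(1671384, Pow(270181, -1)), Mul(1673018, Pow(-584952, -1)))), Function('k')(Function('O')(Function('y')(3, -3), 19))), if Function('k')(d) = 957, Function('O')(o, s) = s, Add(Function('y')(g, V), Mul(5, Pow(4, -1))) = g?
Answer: Rational(-202268355902925397, 79021458156) ≈ -2.5597e+6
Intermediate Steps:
Function('y')(g, V) = Add(Rational(-5, 4), g)
Add(Add(-2560624, Add(Mul(1671384, Pow(270181, -1)), Mul(1673018, Pow(-584952, -1)))), Function('k')(Function('O')(Function('y')(3, -3), 19))) = Add(Add(-2560624, Add(Mul(1671384, Pow(270181, -1)), Mul(1673018, Pow(-584952, -1)))), 957) = Add(Add(-2560624, Add(Mul(1671384, Rational(1, 270181)), Mul(1673018, Rational(-1, 584952)))), 957) = Add(Add(-2560624, Add(Rational(1671384, 270181), Rational(-836509, 292476))), 957) = Add(Add(-2560624, Rational(262830868655, 79021458156)), 957) = Add(Rational(-202343979438380689, 79021458156), 957) = Rational(-202268355902925397, 79021458156)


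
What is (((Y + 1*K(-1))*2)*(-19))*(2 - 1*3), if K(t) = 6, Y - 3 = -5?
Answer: 152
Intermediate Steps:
Y = -2 (Y = 3 - 5 = -2)
(((Y + 1*K(-1))*2)*(-19))*(2 - 1*3) = (((-2 + 1*6)*2)*(-19))*(2 - 1*3) = (((-2 + 6)*2)*(-19))*(2 - 3) = ((4*2)*(-19))*(-1) = (8*(-19))*(-1) = -152*(-1) = 152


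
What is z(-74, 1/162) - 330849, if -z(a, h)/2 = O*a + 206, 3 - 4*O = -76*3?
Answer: -322714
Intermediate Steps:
O = 231/4 (O = ¾ - (-19)*3 = ¾ - ¼*(-228) = ¾ + 57 = 231/4 ≈ 57.750)
z(a, h) = -412 - 231*a/2 (z(a, h) = -2*(231*a/4 + 206) = -2*(206 + 231*a/4) = -412 - 231*a/2)
z(-74, 1/162) - 330849 = (-412 - 231/2*(-74)) - 330849 = (-412 + 8547) - 330849 = 8135 - 330849 = -322714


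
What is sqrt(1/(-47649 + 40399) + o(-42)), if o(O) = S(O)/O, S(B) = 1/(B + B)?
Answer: sqrt(539690)/60900 ≈ 0.012063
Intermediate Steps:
S(B) = 1/(2*B)
o(O) = 1/(2*O**2) (o(O) = (1/(2*O))/O = 1/(2*O**2))
sqrt(1/(-47649 + 40399) + o(-42)) = sqrt(1/(-47649 + 40399) + (1/2)/(-42)**2) = sqrt(1/(-7250) + (1/2)*(1/1764)) = sqrt(-1/7250 + 1/3528) = sqrt(1861/12789000) = sqrt(539690)/60900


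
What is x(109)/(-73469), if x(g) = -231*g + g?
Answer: 25070/73469 ≈ 0.34123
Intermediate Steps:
x(g) = -230*g
x(109)/(-73469) = -230*109/(-73469) = -25070*(-1/73469) = 25070/73469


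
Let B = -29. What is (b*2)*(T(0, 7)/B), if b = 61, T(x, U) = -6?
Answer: 732/29 ≈ 25.241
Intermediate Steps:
(b*2)*(T(0, 7)/B) = (61*2)*(-6/(-29)) = 122*(-6*(-1/29)) = 122*(6/29) = 732/29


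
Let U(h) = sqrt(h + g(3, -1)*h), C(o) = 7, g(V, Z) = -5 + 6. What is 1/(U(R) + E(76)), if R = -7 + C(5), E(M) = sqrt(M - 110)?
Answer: -I*sqrt(34)/34 ≈ -0.1715*I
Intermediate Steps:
g(V, Z) = 1
E(M) = sqrt(-110 + M)
R = 0 (R = -7 + 7 = 0)
U(h) = sqrt(2)*sqrt(h) (U(h) = sqrt(h + 1*h) = sqrt(h + h) = sqrt(2*h) = sqrt(2)*sqrt(h))
1/(U(R) + E(76)) = 1/(sqrt(2)*sqrt(0) + sqrt(-110 + 76)) = 1/(sqrt(2)*0 + sqrt(-34)) = 1/(0 + I*sqrt(34)) = 1/(I*sqrt(34)) = -I*sqrt(34)/34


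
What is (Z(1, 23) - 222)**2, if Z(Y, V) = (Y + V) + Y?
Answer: 38809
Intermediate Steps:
Z(Y, V) = V + 2*Y (Z(Y, V) = (V + Y) + Y = V + 2*Y)
(Z(1, 23) - 222)**2 = ((23 + 2*1) - 222)**2 = ((23 + 2) - 222)**2 = (25 - 222)**2 = (-197)**2 = 38809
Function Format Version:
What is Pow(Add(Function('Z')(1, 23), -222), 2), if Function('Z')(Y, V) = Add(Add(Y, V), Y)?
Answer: 38809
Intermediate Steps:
Function('Z')(Y, V) = Add(V, Mul(2, Y)) (Function('Z')(Y, V) = Add(Add(V, Y), Y) = Add(V, Mul(2, Y)))
Pow(Add(Function('Z')(1, 23), -222), 2) = Pow(Add(Add(23, Mul(2, 1)), -222), 2) = Pow(Add(Add(23, 2), -222), 2) = Pow(Add(25, -222), 2) = Pow(-197, 2) = 38809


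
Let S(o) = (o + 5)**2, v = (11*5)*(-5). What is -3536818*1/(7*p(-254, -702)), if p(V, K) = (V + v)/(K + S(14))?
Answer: -1206054938/3703 ≈ -3.2570e+5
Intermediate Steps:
v = -275 (v = 55*(-5) = -275)
S(o) = (5 + o)**2
p(V, K) = (-275 + V)/(361 + K) (p(V, K) = (V - 275)/(K + (5 + 14)**2) = (-275 + V)/(K + 19**2) = (-275 + V)/(K + 361) = (-275 + V)/(361 + K))
-3536818*1/(7*p(-254, -702)) = -3536818*(361 - 702)/(7*(-275 - 254)) = -3536818/(7*(-529/(-341))) = -3536818/(7*(-1/341*(-529))) = -3536818/(7*(529/341)) = -3536818/3703/341 = -3536818*341/3703 = -1206054938/3703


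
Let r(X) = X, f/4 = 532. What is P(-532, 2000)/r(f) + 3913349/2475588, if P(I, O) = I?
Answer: 823613/618897 ≈ 1.3308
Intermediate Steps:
f = 2128 (f = 4*532 = 2128)
P(-532, 2000)/r(f) + 3913349/2475588 = -532/2128 + 3913349/2475588 = -532*1/2128 + 3913349*(1/2475588) = -¼ + 3913349/2475588 = 823613/618897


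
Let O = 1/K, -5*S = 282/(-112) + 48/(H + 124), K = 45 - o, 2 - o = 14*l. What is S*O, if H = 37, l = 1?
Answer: 953/122360 ≈ 0.0077885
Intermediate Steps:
o = -12 (o = 2 - 14 = -12)
K = 57 (K = 45 - 1*(-12) = 45 + 12 = 57)
S = 2859/6440 (S = -(282/(-112) + 48/(37 + 124))/5 = -(282*(-1/112) + 48/161)/5 = -(-141/56 + 48*(1/161))/5 = -(-141/56 + 48/161)/5 = -⅕*(-2859/1288) = 2859/6440 ≈ 0.44394)
O = 1/57 ≈ 0.017544
S*O = (2859/6440)*(1/57) = 953/122360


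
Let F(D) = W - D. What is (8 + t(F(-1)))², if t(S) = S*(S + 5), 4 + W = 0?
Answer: 4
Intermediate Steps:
W = -4 (W = -4 + 0 = -4)
F(D) = -4 - D
t(S) = S*(5 + S)
(8 + t(F(-1)))² = (8 + (-4 - 1*(-1))*(5 + (-4 - 1*(-1))))² = (8 + (-4 + 1)*(5 + (-4 + 1)))² = (8 - 3*(5 - 3))² = (8 - 3*2)² = (8 - 6)² = 2² = 4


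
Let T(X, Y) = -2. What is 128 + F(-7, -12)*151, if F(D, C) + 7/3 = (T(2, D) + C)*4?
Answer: -26041/3 ≈ -8680.3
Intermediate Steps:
F(D, C) = -31/3 + 4*C (F(D, C) = -7/3 + (-2 + C)*4 = -7/3 + (-8 + 4*C) = -31/3 + 4*C)
128 + F(-7, -12)*151 = 128 + (-31/3 + 4*(-12))*151 = 128 + (-31/3 - 48)*151 = 128 - 175/3*151 = 128 - 26425/3 = -26041/3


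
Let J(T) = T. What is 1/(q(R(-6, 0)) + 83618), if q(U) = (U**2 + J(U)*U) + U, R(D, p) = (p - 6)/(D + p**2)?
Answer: 1/83621 ≈ 1.1959e-5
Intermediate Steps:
R(D, p) = (-6 + p)/(D + p**2)
q(U) = U + 2*U**2 (q(U) = (U**2 + U*U) + U = (U**2 + U**2) + U = 2*U**2 + U = U + 2*U**2)
1/(q(R(-6, 0)) + 83618) = 1/(((-6 + 0)/(-6 + 0**2))*(1 + 2*((-6 + 0)/(-6 + 0**2))) + 83618) = 1/((-6/(-6 + 0))*(1 + 2*(-6/(-6 + 0))) + 83618) = 1/((-6/(-6))*(1 + 2*(-6/(-6))) + 83618) = 1/((-1/6*(-6))*(1 + 2*(-1/6*(-6))) + 83618) = 1/(1*(1 + 2*1) + 83618) = 1/(1*(1 + 2) + 83618) = 1/(1*3 + 83618) = 1/(3 + 83618) = 1/83621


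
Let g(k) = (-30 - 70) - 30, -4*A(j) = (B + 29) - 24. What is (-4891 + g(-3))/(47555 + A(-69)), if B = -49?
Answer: -5021/47566 ≈ -0.10556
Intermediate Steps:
A(j) = 11 (A(j) = -((-49 + 29) - 24)/4 = -(-20 - 24)/4 = -¼*(-44) = 11)
g(k) = -130 (g(k) = -100 - 30 = -130)
(-4891 + g(-3))/(47555 + A(-69)) = (-4891 - 130)/(47555 + 11) = -5021/47566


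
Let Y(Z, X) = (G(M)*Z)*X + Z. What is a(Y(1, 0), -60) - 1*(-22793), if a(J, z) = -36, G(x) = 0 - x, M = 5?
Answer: 22757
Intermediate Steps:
G(x) = -x
Y(Z, X) = Z - 5*X*Z (Y(Z, X) = ((-1*5)*Z)*X + Z = (-5*Z)*X + Z = -5*X*Z + Z = Z - 5*X*Z)
a(Y(1, 0), -60) - 1*(-22793) = -36 - 1*(-22793) = -36 + 22793 = 22757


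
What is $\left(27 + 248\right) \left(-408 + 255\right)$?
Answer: $-42075$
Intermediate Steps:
$\left(27 + 248\right) \left(-408 + 255\right) = 275 \left(-153\right) = -42075$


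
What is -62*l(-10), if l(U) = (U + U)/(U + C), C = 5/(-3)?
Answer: -744/7 ≈ -106.29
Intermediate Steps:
C = -5/3 (C = 5*(-⅓) = -5/3 ≈ -1.6667)
l(U) = 2*U/(-5/3 + U) (l(U) = (U + U)/(U - 5/3) = (2*U)/(-5/3 + U) = 2*U/(-5/3 + U))
-62*l(-10) = -372*(-10)/(-5 + 3*(-10)) = -372*(-10)/(-5 - 30) = -372*(-10)/(-35) = -372*(-10)*(-1)/35 = -62*12/7 = -744/7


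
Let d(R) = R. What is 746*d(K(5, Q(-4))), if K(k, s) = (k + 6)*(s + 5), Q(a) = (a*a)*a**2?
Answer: 2141766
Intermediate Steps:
Q(a) = a**4 (Q(a) = a**2*a**2 = a**4)
K(k, s) = (5 + s)*(6 + k) (K(k, s) = (6 + k)*(5 + s) = (5 + s)*(6 + k))
746*d(K(5, Q(-4))) = 746*(30 + 5*5 + 6*(-4)**4 + 5*(-4)**4) = 746*(30 + 25 + 6*256 + 5*256) = 746*(30 + 25 + 1536 + 1280) = 746*2871 = 2141766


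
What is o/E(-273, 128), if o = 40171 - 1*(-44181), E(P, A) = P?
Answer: -84352/273 ≈ -308.98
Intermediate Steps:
o = 84352 (o = 40171 + 44181 = 84352)
o/E(-273, 128) = 84352/(-273) = 84352*(-1/273) = -84352/273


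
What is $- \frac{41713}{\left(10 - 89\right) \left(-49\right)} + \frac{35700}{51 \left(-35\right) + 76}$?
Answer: $- \frac{29926031}{945077} \approx -31.665$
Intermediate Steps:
$- \frac{41713}{\left(10 - 89\right) \left(-49\right)} + \frac{35700}{51 \left(-35\right) + 76} = - \frac{41713}{\left(-79\right) \left(-49\right)} + \frac{35700}{-1785 + 76} = - \frac{41713}{3871} + \frac{35700}{-1709} = \left(-41713\right) \frac{1}{3871} + 35700 \left(- \frac{1}{1709}\right) = - \frac{5959}{553} - \frac{35700}{1709} = - \frac{29926031}{945077}$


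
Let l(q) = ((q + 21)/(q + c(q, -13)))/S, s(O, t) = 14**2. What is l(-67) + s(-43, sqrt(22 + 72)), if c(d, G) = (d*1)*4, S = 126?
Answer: 4136603/21105 ≈ 196.00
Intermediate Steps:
c(d, G) = 4*d (c(d, G) = d*4 = 4*d)
s(O, t) = 196
l(q) = (21 + q)/(630*q) (l(q) = ((q + 21)/(q + 4*q))/126 = ((21 + q)/((5*q)))*(1/126) = ((21 + q)*(1/(5*q)))*(1/126) = ((21 + q)/(5*q))*(1/126) = (21 + q)/(630*q))
l(-67) + s(-43, sqrt(22 + 72)) = (1/630)*(21 - 67)/(-67) + 196 = (1/630)*(-1/67)*(-46) + 196 = 23/21105 + 196 = 4136603/21105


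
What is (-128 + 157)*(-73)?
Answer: -2117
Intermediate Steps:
(-128 + 157)*(-73) = 29*(-73) = -2117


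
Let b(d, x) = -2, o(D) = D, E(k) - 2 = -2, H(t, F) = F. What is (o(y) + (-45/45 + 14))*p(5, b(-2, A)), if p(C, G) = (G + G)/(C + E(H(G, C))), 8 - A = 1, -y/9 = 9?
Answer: 272/5 ≈ 54.400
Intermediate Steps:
y = -81 (y = -9*9 = -81)
E(k) = 0 (E(k) = 2 - 2 = 0)
A = 7 (A = 8 - 1*1 = 8 - 1 = 7)
p(C, G) = 2*G/C (p(C, G) = (G + G)/(C + 0) = (2*G)/C = 2*G/C)
(o(y) + (-45/45 + 14))*p(5, b(-2, A)) = (-81 + (-45/45 + 14))*(2*(-2)/5) = (-81 + (-45*1/45 + 14))*(2*(-2)*(⅕)) = (-81 + (-1 + 14))*(-⅘) = (-81 + 13)*(-⅘) = -68*(-⅘) = 272/5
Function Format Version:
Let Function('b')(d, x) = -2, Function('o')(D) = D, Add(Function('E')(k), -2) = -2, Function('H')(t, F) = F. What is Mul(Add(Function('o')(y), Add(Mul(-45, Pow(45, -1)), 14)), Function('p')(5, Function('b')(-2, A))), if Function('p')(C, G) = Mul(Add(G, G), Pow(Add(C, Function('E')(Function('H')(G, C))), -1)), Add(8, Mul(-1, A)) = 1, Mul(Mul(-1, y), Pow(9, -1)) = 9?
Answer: Rational(272, 5) ≈ 54.400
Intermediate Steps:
y = -81 (y = Mul(-9, 9) = -81)
Function('E')(k) = 0 (Function('E')(k) = Add(2, -2) = 0)
A = 7 (A = Add(8, Mul(-1, 1)) = Add(8, -1) = 7)
Function('p')(C, G) = Mul(2, G, Pow(C, -1)) (Function('p')(C, G) = Mul(Add(G, G), Pow(Add(C, 0), -1)) = Mul(Mul(2, G), Pow(C, -1)) = Mul(2, G, Pow(C, -1)))
Mul(Add(Function('o')(y), Add(Mul(-45, Pow(45, -1)), 14)), Function('p')(5, Function('b')(-2, A))) = Mul(Add(-81, Add(Mul(-45, Pow(45, -1)), 14)), Mul(2, -2, Pow(5, -1))) = Mul(Add(-81, Add(Mul(-45, Rational(1, 45)), 14)), Mul(2, -2, Rational(1, 5))) = Mul(Add(-81, Add(-1, 14)), Rational(-4, 5)) = Mul(Add(-81, 13), Rational(-4, 5)) = Mul(-68, Rational(-4, 5)) = Rational(272, 5)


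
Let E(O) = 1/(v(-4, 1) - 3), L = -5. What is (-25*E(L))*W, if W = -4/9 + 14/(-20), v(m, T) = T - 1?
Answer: -515/54 ≈ -9.5370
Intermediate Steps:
v(m, T) = -1 + T
W = -103/90 (W = -4*1/9 + 14*(-1/20) = -4/9 - 7/10 = -103/90 ≈ -1.1444)
E(O) = -1/3 (E(O) = 1/((-1 + 1) - 3) = 1/(0 - 3) = 1/(-3) = -1/3)
(-25*E(L))*W = -25*(-1/3)*(-103/90) = (25/3)*(-103/90) = -515/54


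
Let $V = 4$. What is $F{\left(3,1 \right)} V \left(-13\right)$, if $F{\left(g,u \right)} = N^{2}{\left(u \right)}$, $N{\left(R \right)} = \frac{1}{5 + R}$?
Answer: $- \frac{13}{9} \approx -1.4444$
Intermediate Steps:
$F{\left(g,u \right)} = \frac{1}{\left(5 + u\right)^{2}}$ ($F{\left(g,u \right)} = \left(\frac{1}{5 + u}\right)^{2} = \frac{1}{\left(5 + u\right)^{2}}$)
$F{\left(3,1 \right)} V \left(-13\right) = \frac{1}{\left(5 + 1\right)^{2}} \cdot 4 \left(-13\right) = \frac{1}{36} \cdot 4 \left(-13\right) = \frac{1}{9} \left(-13\right) = - \frac{13}{9}$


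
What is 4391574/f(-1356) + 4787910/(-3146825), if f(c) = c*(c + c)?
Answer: -126263003699/385745360880 ≈ -0.32732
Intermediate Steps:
f(c) = 2*c**2 (f(c) = c*(2*c) = 2*c**2)
4391574/f(-1356) + 4787910/(-3146825) = 4391574/((2*(-1356)**2)) + 4787910/(-3146825) = 4391574/((2*1838736)) + 4787910*(-1/3146825) = 4391574/3677472 - 957582/629365 = 4391574*(1/3677472) - 957582/629365 = 731929/612912 - 957582/629365 = -126263003699/385745360880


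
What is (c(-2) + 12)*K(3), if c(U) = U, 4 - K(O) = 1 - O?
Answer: 60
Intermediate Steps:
K(O) = 3 + O (K(O) = 4 - (1 - O) = 4 + (-1 + O) = 3 + O)
(c(-2) + 12)*K(3) = (-2 + 12)*(3 + 3) = 10*6 = 60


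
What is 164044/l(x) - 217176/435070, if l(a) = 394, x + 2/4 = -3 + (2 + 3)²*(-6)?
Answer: 17821263934/42854395 ≈ 415.86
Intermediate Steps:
x = -307/2 (x = -½ + (-3 + (2 + 3)²*(-6)) = -½ + (-3 + 5²*(-6)) = -½ + (-3 + 25*(-6)) = -½ + (-3 - 150) = -½ - 153 = -307/2 ≈ -153.50)
164044/l(x) - 217176/435070 = 164044/394 - 217176/435070 = 164044*(1/394) - 217176*1/435070 = 82022/197 - 108588/217535 = 17821263934/42854395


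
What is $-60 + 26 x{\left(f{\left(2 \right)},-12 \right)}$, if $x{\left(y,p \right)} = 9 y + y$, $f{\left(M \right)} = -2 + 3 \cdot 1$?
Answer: $200$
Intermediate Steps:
$f{\left(M \right)} = 1$ ($f{\left(M \right)} = -2 + 3 = 1$)
$x{\left(y,p \right)} = 10 y$
$-60 + 26 x{\left(f{\left(2 \right)},-12 \right)} = -60 + 26 \cdot 10 \cdot 1 = -60 + 26 \cdot 10 = -60 + 260 = 200$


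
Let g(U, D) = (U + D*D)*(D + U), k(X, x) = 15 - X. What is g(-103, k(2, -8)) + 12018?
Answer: 6078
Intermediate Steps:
g(U, D) = (D + U)*(U + D²) (g(U, D) = (U + D²)*(D + U) = (D + U)*(U + D²))
g(-103, k(2, -8)) + 12018 = ((15 - 1*2)³ + (-103)² + (15 - 1*2)*(-103) - 103*(15 - 1*2)²) + 12018 = ((15 - 2)³ + 10609 + (15 - 2)*(-103) - 103*(15 - 2)²) + 12018 = (13³ + 10609 + 13*(-103) - 103*13²) + 12018 = (2197 + 10609 - 1339 - 103*169) + 12018 = (2197 + 10609 - 1339 - 17407) + 12018 = -5940 + 12018 = 6078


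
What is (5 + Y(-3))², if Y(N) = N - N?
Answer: 25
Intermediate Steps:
Y(N) = 0
(5 + Y(-3))² = (5 + 0)² = 5² = 25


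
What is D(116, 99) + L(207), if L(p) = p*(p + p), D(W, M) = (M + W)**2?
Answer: 131923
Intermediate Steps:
L(p) = 2*p**2 (L(p) = p*(2*p) = 2*p**2)
D(116, 99) + L(207) = (99 + 116)**2 + 2*207**2 = 215**2 + 2*42849 = 46225 + 85698 = 131923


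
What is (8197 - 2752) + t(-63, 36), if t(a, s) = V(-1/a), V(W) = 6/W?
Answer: 5823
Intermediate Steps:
t(a, s) = -6*a (t(a, s) = 6/((-1/a)) = 6*(-a) = -6*a)
(8197 - 2752) + t(-63, 36) = (8197 - 2752) - 6*(-63) = 5445 + 378 = 5823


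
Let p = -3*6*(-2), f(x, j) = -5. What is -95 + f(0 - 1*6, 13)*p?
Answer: -275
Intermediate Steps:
p = 36 (p = -18*(-2) = 36)
-95 + f(0 - 1*6, 13)*p = -95 - 5*36 = -95 - 180 = -275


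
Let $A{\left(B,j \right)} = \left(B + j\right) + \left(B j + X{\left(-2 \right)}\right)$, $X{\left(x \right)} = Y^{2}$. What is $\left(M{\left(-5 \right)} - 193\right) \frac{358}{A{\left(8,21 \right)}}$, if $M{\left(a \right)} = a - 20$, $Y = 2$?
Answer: $- \frac{78044}{201} \approx -388.28$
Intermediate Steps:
$X{\left(x \right)} = 4$ ($X{\left(x \right)} = 2^{2} = 4$)
$A{\left(B,j \right)} = 4 + B + j + B j$ ($A{\left(B,j \right)} = \left(B + j\right) + \left(B j + 4\right) = \left(B + j\right) + \left(4 + B j\right) = 4 + B + j + B j$)
$M{\left(a \right)} = -20 + a$
$\left(M{\left(-5 \right)} - 193\right) \frac{358}{A{\left(8,21 \right)}} = \left(\left(-20 - 5\right) - 193\right) \frac{358}{4 + 8 + 21 + 8 \cdot 21} = \left(-25 - 193\right) \frac{358}{4 + 8 + 21 + 168} = - 218 \cdot \frac{358}{201} = - 218 \cdot 358 \cdot \frac{1}{201} = \left(-218\right) \frac{358}{201} = - \frac{78044}{201}$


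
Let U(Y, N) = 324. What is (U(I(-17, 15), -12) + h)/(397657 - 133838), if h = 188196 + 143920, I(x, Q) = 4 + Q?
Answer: 332440/263819 ≈ 1.2601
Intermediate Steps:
h = 332116
(U(I(-17, 15), -12) + h)/(397657 - 133838) = (324 + 332116)/(397657 - 133838) = 332440/263819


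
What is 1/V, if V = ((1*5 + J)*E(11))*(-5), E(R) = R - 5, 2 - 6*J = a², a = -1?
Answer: -1/155 ≈ -0.0064516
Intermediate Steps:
J = ⅙ (J = ⅓ - ⅙*(-1)² = ⅓ - ⅙*1 = ⅓ - ⅙ = ⅙ ≈ 0.16667)
E(R) = -5 + R
V = -155 (V = ((1*5 + ⅙)*(-5 + 11))*(-5) = ((5 + ⅙)*6)*(-5) = ((31/6)*6)*(-5) = 31*(-5) = -155)
1/V = 1/(-155) = -1/155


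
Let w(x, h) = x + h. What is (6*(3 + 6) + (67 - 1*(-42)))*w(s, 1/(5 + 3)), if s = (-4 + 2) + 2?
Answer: 163/8 ≈ 20.375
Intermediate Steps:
s = 0 (s = -2 + 2 = 0)
w(x, h) = h + x
(6*(3 + 6) + (67 - 1*(-42)))*w(s, 1/(5 + 3)) = (6*(3 + 6) + (67 - 1*(-42)))*(1/(5 + 3) + 0) = (6*9 + (67 + 42))*(1/8 + 0) = (54 + 109)*(⅛ + 0) = 163*(⅛) = 163/8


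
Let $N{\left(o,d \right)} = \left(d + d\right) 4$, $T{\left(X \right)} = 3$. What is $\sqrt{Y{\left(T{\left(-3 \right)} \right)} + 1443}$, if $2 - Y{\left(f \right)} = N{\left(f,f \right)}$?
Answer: $7 \sqrt{29} \approx 37.696$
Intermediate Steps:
$N{\left(o,d \right)} = 8 d$ ($N{\left(o,d \right)} = 2 d 4 = 8 d$)
$Y{\left(f \right)} = 2 - 8 f$
$\sqrt{Y{\left(T{\left(-3 \right)} \right)} + 1443} = \sqrt{\left(2 - 24\right) + 1443} = \sqrt{-22 + 1443} = \sqrt{1421} = 7 \sqrt{29}$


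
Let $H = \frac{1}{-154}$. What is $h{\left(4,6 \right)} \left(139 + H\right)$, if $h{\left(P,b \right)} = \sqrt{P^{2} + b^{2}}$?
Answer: $\frac{21405 \sqrt{13}}{77} \approx 1002.3$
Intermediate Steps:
$H = - \frac{1}{154} \approx -0.0064935$
$h{\left(4,6 \right)} \left(139 + H\right) = \sqrt{4^{2} + 6^{2}} \left(139 - \frac{1}{154}\right) = \sqrt{16 + 36} \cdot \frac{21405}{154} = \sqrt{52} \cdot \frac{21405}{154} = 2 \sqrt{13} \cdot \frac{21405}{154} = \frac{21405 \sqrt{13}}{77}$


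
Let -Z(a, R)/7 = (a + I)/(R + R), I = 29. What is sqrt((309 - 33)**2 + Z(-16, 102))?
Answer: sqrt(792530463)/102 ≈ 276.00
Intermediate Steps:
Z(a, R) = -7*(29 + a)/(2*R) (Z(a, R) = -7*(a + 29)/(R + R) = -7*(29 + a)/(2*R))
sqrt((309 - 33)**2 + Z(-16, 102)) = sqrt((309 - 33)**2 + (7/2)*(-29 - 1*(-16))/102) = sqrt(276**2 + (7/2)*(1/102)*(-29 + 16)) = sqrt(76176 + (7/2)*(1/102)*(-13)) = sqrt(76176 - 91/204) = sqrt(15539813/204) = sqrt(792530463)/102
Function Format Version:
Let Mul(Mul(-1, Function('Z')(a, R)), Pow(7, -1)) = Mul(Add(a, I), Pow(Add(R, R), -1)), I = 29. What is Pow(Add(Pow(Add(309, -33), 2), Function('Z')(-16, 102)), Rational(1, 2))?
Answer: Mul(Rational(1, 102), Pow(792530463, Rational(1, 2))) ≈ 276.00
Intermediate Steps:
Function('Z')(a, R) = Mul(Rational(-7, 2), Pow(R, -1), Add(29, a)) (Function('Z')(a, R) = Mul(-7, Mul(Add(a, 29), Pow(Add(R, R), -1))) = Mul(-7, Mul(Add(29, a), Pow(Mul(2, R), -1))) = Mul(-7, Mul(Add(29, a), Mul(Rational(1, 2), Pow(R, -1)))) = Mul(-7, Mul(Rational(1, 2), Pow(R, -1), Add(29, a))) = Mul(Rational(-7, 2), Pow(R, -1), Add(29, a)))
Pow(Add(Pow(Add(309, -33), 2), Function('Z')(-16, 102)), Rational(1, 2)) = Pow(Add(Pow(Add(309, -33), 2), Mul(Rational(7, 2), Pow(102, -1), Add(-29, Mul(-1, -16)))), Rational(1, 2)) = Pow(Add(Pow(276, 2), Mul(Rational(7, 2), Rational(1, 102), Add(-29, 16))), Rational(1, 2)) = Pow(Add(76176, Mul(Rational(7, 2), Rational(1, 102), -13)), Rational(1, 2)) = Pow(Add(76176, Rational(-91, 204)), Rational(1, 2)) = Pow(Rational(15539813, 204), Rational(1, 2)) = Mul(Rational(1, 102), Pow(792530463, Rational(1, 2)))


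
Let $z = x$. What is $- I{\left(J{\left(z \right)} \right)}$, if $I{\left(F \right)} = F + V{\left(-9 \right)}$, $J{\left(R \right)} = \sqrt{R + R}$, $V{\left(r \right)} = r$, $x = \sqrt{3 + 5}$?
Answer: $9 - 2 \sqrt[4]{2} \approx 6.6216$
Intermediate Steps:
$x = 2 \sqrt{2}$ ($x = \sqrt{8} = 2 \sqrt{2} \approx 2.8284$)
$z = 2 \sqrt{2} \approx 2.8284$
$J{\left(R \right)} = \sqrt{2} \sqrt{R}$ ($J{\left(R \right)} = \sqrt{2 R} = \sqrt{2} \sqrt{R}$)
$I{\left(F \right)} = -9 + F$ ($I{\left(F \right)} = F - 9 = -9 + F$)
$- I{\left(J{\left(z \right)} \right)} = - (-9 + \sqrt{2} \sqrt{2 \sqrt{2}}) = - (-9 + \sqrt{2} \cdot 2^{\frac{3}{4}}) = - (-9 + 2 \sqrt[4]{2}) = 9 - 2 \sqrt[4]{2}$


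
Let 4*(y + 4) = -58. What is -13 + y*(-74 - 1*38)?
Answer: 2059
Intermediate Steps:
y = -37/2 (y = -4 + (1/4)*(-58) = -4 - 29/2 = -37/2 ≈ -18.500)
-13 + y*(-74 - 1*38) = -13 - 37*(-74 - 1*38)/2 = -13 - 37*(-74 - 38)/2 = -13 - 37/2*(-112) = -13 + 2072 = 2059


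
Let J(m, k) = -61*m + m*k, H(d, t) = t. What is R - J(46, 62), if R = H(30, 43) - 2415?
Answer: -2418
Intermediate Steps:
J(m, k) = -61*m + k*m
R = -2372 (R = 43 - 2415 = -2372)
R - J(46, 62) = -2372 - 46*(-61 + 62) = -2372 - 46 = -2418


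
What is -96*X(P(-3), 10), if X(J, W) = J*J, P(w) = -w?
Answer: -864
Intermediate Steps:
X(J, W) = J**2
-96*X(P(-3), 10) = -96*(-1*(-3))**2 = -96*3**2 = -96*9 = -864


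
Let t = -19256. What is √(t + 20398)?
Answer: √1142 ≈ 33.793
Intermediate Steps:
√(t + 20398) = √(-19256 + 20398) = √1142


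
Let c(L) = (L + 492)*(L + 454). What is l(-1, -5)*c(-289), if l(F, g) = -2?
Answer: -66990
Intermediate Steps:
c(L) = (454 + L)*(492 + L) (c(L) = (492 + L)*(454 + L) = (454 + L)*(492 + L))
l(-1, -5)*c(-289) = -2*(223368 + (-289)**2 + 946*(-289)) = -2*(223368 + 83521 - 273394) = -2*33495 = -66990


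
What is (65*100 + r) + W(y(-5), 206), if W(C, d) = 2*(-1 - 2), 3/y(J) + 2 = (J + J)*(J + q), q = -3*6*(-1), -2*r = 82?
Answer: 6453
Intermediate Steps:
r = -41 (r = -1/2*82 = -41)
q = 18 (q = -18*(-1) = 18)
y(J) = 3/(-2 + 2*J*(18 + J)) (y(J) = 3/(-2 + (J + J)*(J + 18)) = 3/(-2 + (2*J)*(18 + J)) = 3/(-2 + 2*J*(18 + J)))
W(C, d) = -6 (W(C, d) = 2*(-3) = -6)
(65*100 + r) + W(y(-5), 206) = (65*100 - 41) - 6 = (6500 - 41) - 6 = 6459 - 6 = 6453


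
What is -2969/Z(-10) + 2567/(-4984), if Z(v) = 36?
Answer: -3722477/44856 ≈ -82.987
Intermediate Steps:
-2969/Z(-10) + 2567/(-4984) = -2969/36 + 2567/(-4984) = -2969*1/36 + 2567*(-1/4984) = -2969/36 - 2567/4984 = -3722477/44856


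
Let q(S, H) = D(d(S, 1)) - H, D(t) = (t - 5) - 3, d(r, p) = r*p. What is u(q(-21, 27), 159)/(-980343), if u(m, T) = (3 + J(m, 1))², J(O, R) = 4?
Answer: -1/20007 ≈ -4.9983e-5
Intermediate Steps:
d(r, p) = p*r
D(t) = -8 + t (D(t) = (-5 + t) - 3 = -8 + t)
q(S, H) = -8 + S - H (q(S, H) = (-8 + 1*S) - H = (-8 + S) - H = -8 + S - H)
u(m, T) = 49 (u(m, T) = (3 + 4)² = 7² = 49)
u(q(-21, 27), 159)/(-980343) = 49/(-980343) = 49*(-1/980343) = -1/20007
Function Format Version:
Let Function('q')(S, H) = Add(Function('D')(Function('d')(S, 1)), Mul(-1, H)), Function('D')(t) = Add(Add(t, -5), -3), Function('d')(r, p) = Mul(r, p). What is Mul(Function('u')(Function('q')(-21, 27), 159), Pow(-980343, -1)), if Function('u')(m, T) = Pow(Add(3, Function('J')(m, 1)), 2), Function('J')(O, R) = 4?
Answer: Rational(-1, 20007) ≈ -4.9983e-5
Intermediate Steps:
Function('d')(r, p) = Mul(p, r)
Function('D')(t) = Add(-8, t) (Function('D')(t) = Add(Add(-5, t), -3) = Add(-8, t))
Function('q')(S, H) = Add(-8, S, Mul(-1, H)) (Function('q')(S, H) = Add(Add(-8, Mul(1, S)), Mul(-1, H)) = Add(Add(-8, S), Mul(-1, H)) = Add(-8, S, Mul(-1, H)))
Function('u')(m, T) = 49 (Function('u')(m, T) = Pow(Add(3, 4), 2) = Pow(7, 2) = 49)
Mul(Function('u')(Function('q')(-21, 27), 159), Pow(-980343, -1)) = Mul(49, Pow(-980343, -1)) = Mul(49, Rational(-1, 980343)) = Rational(-1, 20007)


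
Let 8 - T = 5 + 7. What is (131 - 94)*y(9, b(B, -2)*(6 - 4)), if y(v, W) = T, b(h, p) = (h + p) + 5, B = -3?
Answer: -148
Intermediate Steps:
b(h, p) = 5 + h + p
T = -4 (T = 8 - (5 + 7) = 8 - 1*12 = 8 - 12 = -4)
y(v, W) = -4
(131 - 94)*y(9, b(B, -2)*(6 - 4)) = (131 - 94)*(-4) = 37*(-4) = -148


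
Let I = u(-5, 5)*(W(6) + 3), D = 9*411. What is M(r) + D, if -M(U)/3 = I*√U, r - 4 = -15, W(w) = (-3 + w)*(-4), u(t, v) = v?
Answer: 3699 + 135*I*√11 ≈ 3699.0 + 447.74*I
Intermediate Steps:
D = 3699
W(w) = 12 - 4*w
r = -11 (r = 4 - 15 = -11)
I = -45 (I = 5*((12 - 4*6) + 3) = 5*((12 - 24) + 3) = 5*(-12 + 3) = 5*(-9) = -45)
M(U) = 135*√U (M(U) = -(-135)*√U = 135*√U)
M(r) + D = 135*√(-11) + 3699 = 135*(I*√11) + 3699 = 135*I*√11 + 3699 = 3699 + 135*I*√11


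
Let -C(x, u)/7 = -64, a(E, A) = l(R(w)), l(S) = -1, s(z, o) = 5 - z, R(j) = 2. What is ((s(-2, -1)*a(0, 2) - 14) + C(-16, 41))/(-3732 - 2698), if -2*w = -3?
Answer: -427/6430 ≈ -0.066407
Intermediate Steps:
w = 3/2 (w = -1/2*(-3) = 3/2 ≈ 1.5000)
a(E, A) = -1
C(x, u) = 448 (C(x, u) = -7*(-64) = 448)
((s(-2, -1)*a(0, 2) - 14) + C(-16, 41))/(-3732 - 2698) = (((5 - 1*(-2))*(-1) - 14) + 448)/(-3732 - 2698) = (((5 + 2)*(-1) - 14) + 448)/(-6430) = ((7*(-1) - 14) + 448)*(-1/6430) = ((-7 - 14) + 448)*(-1/6430) = (-21 + 448)*(-1/6430) = 427*(-1/6430) = -427/6430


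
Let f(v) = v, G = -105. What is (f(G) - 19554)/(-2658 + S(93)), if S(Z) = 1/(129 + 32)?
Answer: 3165099/427937 ≈ 7.3962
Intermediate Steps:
S(Z) = 1/161
(f(G) - 19554)/(-2658 + S(93)) = (-105 - 19554)/(-2658 + 1/161) = -19659/(-427937/161) = -19659*(-161/427937) = 3165099/427937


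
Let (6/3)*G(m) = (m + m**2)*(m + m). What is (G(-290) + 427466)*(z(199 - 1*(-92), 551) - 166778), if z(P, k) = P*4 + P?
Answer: 3947489021182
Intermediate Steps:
z(P, k) = 5*P (z(P, k) = 4*P + P = 5*P)
G(m) = m*(m + m**2) (G(m) = ((m + m**2)*(m + m))/2 = ((m + m**2)*(2*m))/2 = (2*m*(m + m**2))/2 = m*(m + m**2))
(G(-290) + 427466)*(z(199 - 1*(-92), 551) - 166778) = ((-290)**2*(1 - 290) + 427466)*(5*(199 - 1*(-92)) - 166778) = (84100*(-289) + 427466)*(5*(199 + 92) - 166778) = (-24304900 + 427466)*(5*291 - 166778) = -23877434*(1455 - 166778) = -23877434*(-165323) = 3947489021182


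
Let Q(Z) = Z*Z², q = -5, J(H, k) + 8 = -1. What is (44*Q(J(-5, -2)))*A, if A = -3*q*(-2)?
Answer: 962280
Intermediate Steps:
J(H, k) = -9 (J(H, k) = -8 - 1 = -9)
A = -30 (A = -3*(-5)*(-2) = 15*(-2) = -30)
Q(Z) = Z³
(44*Q(J(-5, -2)))*A = (44*(-9)³)*(-30) = (44*(-729))*(-30) = -32076*(-30) = 962280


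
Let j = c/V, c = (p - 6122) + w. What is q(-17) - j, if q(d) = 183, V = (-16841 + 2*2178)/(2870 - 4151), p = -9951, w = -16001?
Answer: 43371549/12485 ≈ 3473.9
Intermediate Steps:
c = -32074 (c = (-9951 - 6122) - 16001 = -16073 - 16001 = -32074)
V = 12485/1281 (V = (-16841 + 4356)/(-1281) = -12485*(-1/1281) = 12485/1281 ≈ 9.7463)
j = -41086794/12485 (j = -32074/12485/1281 = -32074*1281/12485 = -41086794/12485 ≈ -3290.9)
q(-17) - j = 183 - 1*(-41086794/12485) = 183 + 41086794/12485 = 43371549/12485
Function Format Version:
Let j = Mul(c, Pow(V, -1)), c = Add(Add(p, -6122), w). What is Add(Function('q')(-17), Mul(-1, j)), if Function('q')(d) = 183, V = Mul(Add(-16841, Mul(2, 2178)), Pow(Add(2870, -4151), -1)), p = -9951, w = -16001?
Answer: Rational(43371549, 12485) ≈ 3473.9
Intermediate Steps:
c = -32074 (c = Add(Add(-9951, -6122), -16001) = Add(-16073, -16001) = -32074)
V = Rational(12485, 1281) (V = Mul(Add(-16841, 4356), Pow(-1281, -1)) = Mul(-12485, Rational(-1, 1281)) = Rational(12485, 1281) ≈ 9.7463)
j = Rational(-41086794, 12485) (j = Mul(-32074, Pow(Rational(12485, 1281), -1)) = Mul(-32074, Rational(1281, 12485)) = Rational(-41086794, 12485) ≈ -3290.9)
Add(Function('q')(-17), Mul(-1, j)) = Add(183, Mul(-1, Rational(-41086794, 12485))) = Add(183, Rational(41086794, 12485)) = Rational(43371549, 12485)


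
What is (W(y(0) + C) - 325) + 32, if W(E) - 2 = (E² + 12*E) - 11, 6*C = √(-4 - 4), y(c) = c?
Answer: -2720/9 + 4*I*√2 ≈ -302.22 + 5.6569*I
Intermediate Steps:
C = I*√2/3 (C = √(-4 - 4)/6 = √(-8)/6 = (2*I*√2)/6 = I*√2/3 ≈ 0.4714*I)
W(E) = -9 + E² + 12*E (W(E) = 2 + ((E² + 12*E) - 11) = 2 + (-11 + E² + 12*E) = -9 + E² + 12*E)
(W(y(0) + C) - 325) + 32 = ((-9 + (0 + I*√2/3)² + 12*(0 + I*√2/3)) - 325) + 32 = ((-9 + (I*√2/3)² + 12*(I*√2/3)) - 325) + 32 = ((-9 - 2/9 + 4*I*√2) - 325) + 32 = ((-83/9 + 4*I*√2) - 325) + 32 = (-3008/9 + 4*I*√2) + 32 = -2720/9 + 4*I*√2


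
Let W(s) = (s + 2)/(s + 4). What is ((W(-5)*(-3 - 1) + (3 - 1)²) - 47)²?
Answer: 3025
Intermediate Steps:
W(s) = (2 + s)/(4 + s)
((W(-5)*(-3 - 1) + (3 - 1)²) - 47)² = ((((2 - 5)/(4 - 5))*(-3 - 1) + (3 - 1)²) - 47)² = (((-3/(-1))*(-4) + 2²) - 47)² = ((-1*(-3)*(-4) + 4) - 47)² = ((3*(-4) + 4) - 47)² = ((-12 + 4) - 47)² = (-8 - 47)² = (-55)² = 3025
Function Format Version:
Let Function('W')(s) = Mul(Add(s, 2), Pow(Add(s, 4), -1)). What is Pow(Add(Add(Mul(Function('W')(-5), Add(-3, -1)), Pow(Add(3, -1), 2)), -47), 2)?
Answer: 3025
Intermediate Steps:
Function('W')(s) = Mul(Pow(Add(4, s), -1), Add(2, s)) (Function('W')(s) = Mul(Add(2, s), Pow(Add(4, s), -1)) = Mul(Pow(Add(4, s), -1), Add(2, s)))
Pow(Add(Add(Mul(Function('W')(-5), Add(-3, -1)), Pow(Add(3, -1), 2)), -47), 2) = Pow(Add(Add(Mul(Mul(Pow(Add(4, -5), -1), Add(2, -5)), Add(-3, -1)), Pow(Add(3, -1), 2)), -47), 2) = Pow(Add(Add(Mul(Mul(Pow(-1, -1), -3), -4), Pow(2, 2)), -47), 2) = Pow(Add(Add(Mul(Mul(-1, -3), -4), 4), -47), 2) = Pow(Add(Add(Mul(3, -4), 4), -47), 2) = Pow(Add(Add(-12, 4), -47), 2) = Pow(Add(-8, -47), 2) = Pow(-55, 2) = 3025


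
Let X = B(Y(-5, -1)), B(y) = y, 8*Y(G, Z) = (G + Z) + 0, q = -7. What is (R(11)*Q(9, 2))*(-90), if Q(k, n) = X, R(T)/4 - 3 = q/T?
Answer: 7020/11 ≈ 638.18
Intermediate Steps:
Y(G, Z) = G/8 + Z/8 (Y(G, Z) = ((G + Z) + 0)/8 = (G + Z)/8 = G/8 + Z/8)
X = -3/4 (X = (1/8)*(-5) + (1/8)*(-1) = -5/8 - 1/8 = -3/4 ≈ -0.75000)
R(T) = 12 - 28/T (R(T) = 12 + 4*(-7/T) = 12 - 28/T)
Q(k, n) = -3/4
(R(11)*Q(9, 2))*(-90) = ((12 - 28/11)*(-3/4))*(-90) = ((104/11)*(-3/4))*(-90) = -78/11*(-90) = 7020/11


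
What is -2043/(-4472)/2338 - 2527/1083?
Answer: -73182623/31366608 ≈ -2.3331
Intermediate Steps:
-2043/(-4472)/2338 - 2527/1083 = -2043*(-1/4472)*(1/2338) - 2527*1/1083 = (2043/4472)*(1/2338) - 7/3 = 2043/10455536 - 7/3 = -73182623/31366608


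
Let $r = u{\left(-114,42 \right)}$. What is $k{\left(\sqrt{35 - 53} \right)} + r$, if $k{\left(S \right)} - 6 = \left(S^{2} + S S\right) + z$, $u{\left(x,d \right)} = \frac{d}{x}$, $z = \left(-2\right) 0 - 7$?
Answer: $- \frac{710}{19} \approx -37.368$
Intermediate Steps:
$z = -7$ ($z = 0 - 7 = -7$)
$k{\left(S \right)} = -1 + 2 S^{2}$ ($k{\left(S \right)} = 6 - \left(7 - S^{2} - S S\right) = 6 + \left(\left(S^{2} + S^{2}\right) - 7\right) = 6 + \left(2 S^{2} - 7\right) = 6 + \left(-7 + 2 S^{2}\right) = -1 + 2 S^{2}$)
$r = - \frac{7}{19}$ ($r = \frac{42}{-114} = 42 \left(- \frac{1}{114}\right) = - \frac{7}{19} \approx -0.36842$)
$k{\left(\sqrt{35 - 53} \right)} + r = \left(-1 + 2 \left(\sqrt{35 - 53}\right)^{2}\right) - \frac{7}{19} = \left(-1 + 2 \left(\sqrt{-18}\right)^{2}\right) - \frac{7}{19} = \left(-1 + 2 \left(3 i \sqrt{2}\right)^{2}\right) - \frac{7}{19} = \left(-1 + 2 \left(-18\right)\right) - \frac{7}{19} = \left(-1 - 36\right) - \frac{7}{19} = -37 - \frac{7}{19} = - \frac{710}{19}$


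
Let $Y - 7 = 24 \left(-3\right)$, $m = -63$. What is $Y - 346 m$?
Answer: $21733$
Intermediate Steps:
$Y = -65$ ($Y = 7 + 24 \left(-3\right) = 7 - 72 = -65$)
$Y - 346 m = -65 - -21798 = -65 + 21798 = 21733$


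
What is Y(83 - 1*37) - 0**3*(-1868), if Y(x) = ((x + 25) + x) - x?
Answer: 71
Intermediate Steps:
Y(x) = 25 + x (Y(x) = ((25 + x) + x) - x = (25 + 2*x) - x = 25 + x)
Y(83 - 1*37) - 0**3*(-1868) = (25 + (83 - 1*37)) - 0**3*(-1868) = (25 + (83 - 37)) - 0*(-1868) = (25 + 46) - 1*0 = 71 + 0 = 71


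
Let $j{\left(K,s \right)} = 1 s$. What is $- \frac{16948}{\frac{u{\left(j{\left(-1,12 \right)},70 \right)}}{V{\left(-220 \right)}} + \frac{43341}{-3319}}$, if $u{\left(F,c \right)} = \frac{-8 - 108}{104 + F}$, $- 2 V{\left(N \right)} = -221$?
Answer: $\frac{12431341052}{9584999} \approx 1297.0$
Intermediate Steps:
$V{\left(N \right)} = \frac{221}{2}$ ($V{\left(N \right)} = \left(- \frac{1}{2}\right) \left(-221\right) = \frac{221}{2}$)
$j{\left(K,s \right)} = s$
$u{\left(F,c \right)} = - \frac{116}{104 + F}$
$- \frac{16948}{\frac{u{\left(j{\left(-1,12 \right)},70 \right)}}{V{\left(-220 \right)}} + \frac{43341}{-3319}} = - \frac{16948}{\frac{\left(-116\right) \frac{1}{104 + 12}}{\frac{221}{2}} + \frac{43341}{-3319}} = - \frac{16948}{- \frac{116}{116} \cdot \frac{2}{221} + 43341 \left(- \frac{1}{3319}\right)} = - \frac{16948}{\left(-116\right) \frac{1}{116} \cdot \frac{2}{221} - \frac{43341}{3319}} = - \frac{16948}{\left(-1\right) \frac{2}{221} - \frac{43341}{3319}} = - \frac{16948}{- \frac{2}{221} - \frac{43341}{3319}} = - \frac{16948}{- \frac{9584999}{733499}} = \left(-16948\right) \left(- \frac{733499}{9584999}\right) = \frac{12431341052}{9584999}$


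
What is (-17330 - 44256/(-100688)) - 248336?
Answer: -1671833372/6293 ≈ -2.6567e+5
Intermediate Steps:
(-17330 - 44256/(-100688)) - 248336 = (-17330 - 44256*(-1/100688)) - 248336 = (-17330 + 2766/6293) - 248336 = -109054924/6293 - 248336 = -1671833372/6293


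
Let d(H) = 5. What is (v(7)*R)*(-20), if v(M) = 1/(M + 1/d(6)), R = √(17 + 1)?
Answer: -25*√2/3 ≈ -11.785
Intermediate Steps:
R = 3*√2 (R = √18 = 3*√2 ≈ 4.2426)
v(M) = 1/(⅕ + M) (v(M) = 1/(M + 1/5) = 1/(M + ⅕) = 1/(⅕ + M))
(v(7)*R)*(-20) = ((5/(1 + 5*7))*(3*√2))*(-20) = ((5/(1 + 35))*(3*√2))*(-20) = ((5/36)*(3*√2))*(-20) = ((5*(1/36))*(3*√2))*(-20) = (5*(3*√2)/36)*(-20) = (5*√2/12)*(-20) = -25*√2/3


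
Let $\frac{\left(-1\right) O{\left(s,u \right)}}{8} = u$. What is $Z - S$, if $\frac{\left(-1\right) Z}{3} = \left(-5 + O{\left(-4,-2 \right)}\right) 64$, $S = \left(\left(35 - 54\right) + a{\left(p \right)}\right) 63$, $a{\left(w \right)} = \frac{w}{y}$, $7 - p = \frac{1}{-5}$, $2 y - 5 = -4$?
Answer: $- \frac{9111}{5} \approx -1822.2$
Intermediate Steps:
$O{\left(s,u \right)} = - 8 u$
$y = \frac{1}{2}$ ($y = \frac{5}{2} + \frac{1}{2} \left(-4\right) = \frac{5}{2} - 2 = \frac{1}{2} \approx 0.5$)
$p = \frac{36}{5}$ ($p = 7 - \frac{1}{-5} = 7 - - \frac{1}{5} = 7 + \frac{1}{5} = \frac{36}{5} \approx 7.2$)
$a{\left(w \right)} = 2 w$ ($a{\left(w \right)} = w \frac{1}{\frac{1}{2}} = w 2 = 2 w$)
$S = - \frac{1449}{5}$ ($S = \left(\left(35 - 54\right) + 2 \cdot \frac{36}{5}\right) 63 = \left(\left(35 - 54\right) + \frac{72}{5}\right) 63 = \left(-19 + \frac{72}{5}\right) 63 = \left(- \frac{23}{5}\right) 63 = - \frac{1449}{5} \approx -289.8$)
$Z = -2112$ ($Z = - 3 \left(-5 - -16\right) 64 = - 3 \left(-5 + 16\right) 64 = - 3 \cdot 11 \cdot 64 = \left(-3\right) 704 = -2112$)
$Z - S = -2112 - - \frac{1449}{5} = -2112 + \frac{1449}{5} = - \frac{9111}{5}$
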